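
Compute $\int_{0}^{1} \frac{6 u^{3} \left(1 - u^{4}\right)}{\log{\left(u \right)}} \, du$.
$- \log{\left(64 \right)}$

Consider the one-parameter family: let $I(a) = \int_{0}^{1} \frac{6 \left(- u^{7} + u^{a}\right)}{\log{\left(u \right)}} \, du$.

Since $\dfrac{\partial}{\partial a}\,u^{a} = u^{a} \ln u$, the $\ln u$ in the denominator cancels and
$$\frac{dI}{da} = \int_{0}^{1} 6 u^{a} \, du = 6 \left[\frac{u^{a+1}}{a+1}\right]_0^1 = \frac{6}{a + 1}.$$

Integrating with respect to $a$ gives $I(a) = \log{\left(\frac{\left(a + 1\right)^{6}}{262144} \right)} + C$.

At $a = 7$ the integrand is identically $0$, so $I(7) = 0$. The closed form gives $0$, hence $C = 0$.

Setting $a = 3$:
$$I = - \log{\left(64 \right)}.$$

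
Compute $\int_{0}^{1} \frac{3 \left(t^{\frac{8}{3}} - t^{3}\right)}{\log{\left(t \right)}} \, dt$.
$- \log{\left(\frac{1728}{1331} \right)}$

Introduce a parameter $a$ in the exponent: let $I(a) = \int_{0}^{1} \frac{3 \left(t^{\frac{8}{3}} - t^{a}\right)}{\log{\left(t \right)}} \, dt$.

Since $\dfrac{\partial}{\partial a}\,t^{a} = t^{a} \ln t$, the $\ln t$ in the denominator cancels and
$$\frac{dI}{da} = \int_{0}^{1} -3 t^{a} \, dt = -3 \left[\frac{t^{a+1}}{a+1}\right]_0^1 = - \frac{3}{a + 1}.$$

Integrating with respect to $a$ gives $I(a) = - \log{\left(\frac{27 \left(a + 1\right)^{3}}{1331} \right)} + C$.

At $a = \frac{8}{3}$ the integrand is identically $0$, so $I(\frac{8}{3}) = 0$. The closed form gives $0$, hence $C = 0$.

Setting $a = 3$:
$$I = - \log{\left(\frac{1728}{1331} \right)}.$$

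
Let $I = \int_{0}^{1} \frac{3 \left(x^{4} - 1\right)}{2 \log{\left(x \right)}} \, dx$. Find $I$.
$\frac{3 \log{\left(5 \right)}}{2}$

Consider the one-parameter family: let $I(a) = \int_{0}^{1} \frac{3 \left(x^{a} - 1\right)}{2 \log{\left(x \right)}} \, dx$.

Since $\dfrac{\partial}{\partial a}\,x^{a} = x^{a} \ln x$, the $\ln x$ in the denominator cancels and
$$\frac{dI}{da} = \int_{0}^{1} \frac{3}{2} x^{a} \, dx = \frac{3}{2} \left[\frac{x^{a+1}}{a+1}\right]_0^1 = \frac{3}{2 \left(a + 1\right)}.$$

Integrating with respect to $a$ gives $I(a) = \frac{3 \log{\left(a + 1 \right)}}{2} + C$.

At $a = 0$ the integrand is identically $0$, so $I(0) = 0$. The closed form gives $0$, hence $C = 0$.

Setting $a = 4$:
$$I = \frac{3 \log{\left(5 \right)}}{2}.$$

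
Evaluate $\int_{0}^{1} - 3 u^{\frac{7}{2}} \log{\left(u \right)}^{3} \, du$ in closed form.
$\frac{32}{729}$

Begin with the known integral
$$J(a) = \int_{0}^{1} - 3 u^{a} \, du = - \frac{3}{a + 1}.$$

Differentiating under the integral sign brings down a factor of $\ln u$:
$$\frac{dJ}{da} = \int_{0}^{1} - 3 u^{a} \log{\left(u \right)} \, du = \frac{3}{\left(a + 1\right)^{2}}.$$

Repeating $3$ times in total — each differentiation brings down another $\ln u$ — gives
$$\frac{d^{3}J}{da^{3}} = \int_{0}^{1} - 3 u^{a} \log{\left(u \right)}^{3} \, du = \frac{18}{\left(a + 1\right)^{4}},$$
and the integrand here is exactly the target integrand, so $I = \frac{18}{\left(a + 1\right)^{4}}$.

Setting $a = \frac{7}{2}$:
$$I = \frac{32}{729}.$$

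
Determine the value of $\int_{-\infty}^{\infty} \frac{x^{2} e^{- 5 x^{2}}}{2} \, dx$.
$\frac{\sqrt{5} \sqrt{\pi}}{100}$

Consider the simpler parametrised integral
$$J(a) = \int_{-\infty}^{\infty} \frac{e^{- a x^{2}}}{2} \, dx = \frac{\sqrt{\pi}}{2 \sqrt{a}}.$$

Differentiating under the integral sign brings down a factor of $(-x^2)$:
$$\frac{dJ}{da} = \int_{-\infty}^{\infty} - \frac{x^{2} e^{- a x^{2}}}{2} \, dx = - \frac{\sqrt{\pi}}{4 a^{\frac{3}{2}}}.$$

The integral on the left is $-I$, so $I = \frac{\sqrt{\pi}}{4 a^{\frac{3}{2}}}$.

Setting $a = 5$:
$$I = \frac{\sqrt{5} \sqrt{\pi}}{100}.$$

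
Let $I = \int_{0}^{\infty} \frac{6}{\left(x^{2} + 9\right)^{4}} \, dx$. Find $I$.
$\frac{5 \pi}{11664}$

Recall the elementary integral
$$J(a) = \int_{0}^{\infty} \frac{6}{a^{2} + x^{2}} \, dx = \frac{3 \pi}{a}.$$

Differentiating under the integral sign with respect to $a$,
$$\frac{dJ}{da} = \int_{0}^{\infty} - \frac{12 a}{\left(a^{2} + x^{2}\right)^{2}} \, dx = - \frac{3 \pi}{a^{2}},$$
so $\int_{0}^{\infty} \frac{6}{\left(a^{2} + x^{2}\right)^{2}} \, dx = \frac{3 \pi}{2 a^{3}}$.

Repeating — each differentiation of $1/(x^2+a^2)^j$ produces $-2ja/(x^2+a^2)^{j+1}$ — and dividing through by $-2ja$ at each step yields, after $3$ differentiations in total,
$$\int_{0}^{\infty} \frac{6}{\left(a^{2} + x^{2}\right)^{4}} \, dx = \frac{15 \pi}{16 a^{7}}.$$

Setting $a = 3$:
$$I = \frac{5 \pi}{11664}.$$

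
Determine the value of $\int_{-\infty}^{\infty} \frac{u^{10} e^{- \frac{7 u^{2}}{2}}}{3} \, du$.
$\frac{45 \sqrt{14} \sqrt{\pi}}{16807}$

Begin with the known integral
$$J(a) = \int_{-\infty}^{\infty} \frac{e^{- a u^{2}}}{3} \, du = \frac{\sqrt{\pi}}{3 \sqrt{a}}.$$

Differentiating under the integral sign brings down a factor of $(-u^2)$:
$$\frac{dJ}{da} = \int_{-\infty}^{\infty} - \frac{u^{2} e^{- a u^{2}}}{3} \, du = - \frac{\sqrt{\pi}}{6 a^{\frac{3}{2}}}.$$

Repeating $5$ times in total — each differentiation brings down another $(-u^2)$ — gives
$$\frac{d^{5}J}{da^{5}} = \int_{-\infty}^{\infty} - \frac{u^{10} e^{- a u^{2}}}{3} \, du = - \frac{315 \sqrt{\pi}}{32 a^{\frac{11}{2}}},$$
and the integrand here is $(-1)^{5}$ times the target integrand, so $I = (-1)^{5}\,\frac{d^{5}J}{da^{5}} = \frac{315 \sqrt{\pi}}{32 a^{\frac{11}{2}}}$.

Setting $a = \frac{7}{2}$:
$$I = \frac{45 \sqrt{14} \sqrt{\pi}}{16807}.$$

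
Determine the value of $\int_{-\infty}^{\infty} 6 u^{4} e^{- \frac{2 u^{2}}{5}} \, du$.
$\frac{225 \sqrt{10} \sqrt{\pi}}{16}$

Begin with the known integral
$$J(a) = \int_{-\infty}^{\infty} 6 e^{- a u^{2}} \, du = \frac{6 \sqrt{\pi}}{\sqrt{a}}.$$

Differentiating under the integral sign brings down a factor of $(-u^2)$:
$$\frac{dJ}{da} = \int_{-\infty}^{\infty} - 6 u^{2} e^{- a u^{2}} \, du = - \frac{3 \sqrt{\pi}}{a^{\frac{3}{2}}}.$$

Repeating twice in total — each differentiation brings down another $(-u^2)$ — gives
$$\frac{d^{2}J}{da^{2}} = \int_{-\infty}^{\infty} 6 u^{4} e^{- a u^{2}} \, du = \frac{9 \sqrt{\pi}}{2 a^{\frac{5}{2}}},$$
and the integrand here is exactly the target integrand, so $I = \frac{9 \sqrt{\pi}}{2 a^{\frac{5}{2}}}$.

Setting $a = \frac{2}{5}$:
$$I = \frac{225 \sqrt{10} \sqrt{\pi}}{16}.$$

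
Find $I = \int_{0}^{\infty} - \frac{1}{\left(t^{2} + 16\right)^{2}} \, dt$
$- \frac{\pi}{256}$

Begin with the known result
$$J(a) = \int_{0}^{\infty} - \frac{1}{a^{2} + t^{2}} \, dt = - \frac{\pi}{2 a}.$$

Differentiating under the integral sign with respect to $a$,
$$\frac{dJ}{da} = \int_{0}^{\infty} \frac{2 a}{\left(a^{2} + t^{2}\right)^{2}} \, dt = \frac{\pi}{2 a^{2}},$$
so $\int_{0}^{\infty} - \frac{1}{\left(a^{2} + t^{2}\right)^{2}} \, dt = - \frac{\pi}{4 a^{3}}$.

Setting $a = 4$:
$$I = - \frac{\pi}{256}.$$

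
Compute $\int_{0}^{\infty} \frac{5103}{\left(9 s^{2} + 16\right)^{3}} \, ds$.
$\frac{5103 \pi}{16384}$

Begin with the known result
$$J(a) = \int_{0}^{\infty} \frac{7}{a^{2} + s^{2}} \, ds = \frac{7 \pi}{2 a}.$$

Differentiating under the integral sign with respect to $a$,
$$\frac{dJ}{da} = \int_{0}^{\infty} - \frac{14 a}{\left(a^{2} + s^{2}\right)^{2}} \, ds = - \frac{7 \pi}{2 a^{2}},$$
so $\int_{0}^{\infty} \frac{7}{\left(a^{2} + s^{2}\right)^{2}} \, ds = \frac{7 \pi}{4 a^{3}}$.

Repeating — each differentiation of $1/(s^2+a^2)^j$ produces $-2ja/(s^2+a^2)^{j+1}$ — and dividing through by $-2ja$ at each step yields, after $2$ differentiations in total,
$$\int_{0}^{\infty} \frac{7}{\left(a^{2} + s^{2}\right)^{3}} \, ds = \frac{21 \pi}{16 a^{5}}.$$

Setting $a = \frac{4}{3}$:
$$I = \frac{5103 \pi}{16384}.$$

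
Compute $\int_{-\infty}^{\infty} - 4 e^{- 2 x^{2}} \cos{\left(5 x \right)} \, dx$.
$- \frac{2 \sqrt{2} \sqrt{\pi}}{e^{\frac{25}{8}}}$

Define $I(b) = \int_{-\infty}^{\infty} - 4 e^{- 2 x^{2}} \cos{\left(b x \right)} \, dx$.

Differentiating under the integral sign,
$$I'(b) = \int_{-\infty}^{\infty} 4 x e^{- 2 x^{2}} \sin{\left(b x \right)} \, dx.$$

Integrate $\int_{-\infty}^{\infty} x \sin(b x)\, e^{- 2 x^{2}}\, dx$ by parts with $u = \sin(b x)$ and $dv = x\, e^{- 2 x^{2}}\, dx$, giving $v = - \frac{e^{- 2 x^{2}}}{4}$. The boundary term vanishes and
$$\int_{-\infty}^{\infty} x \sin(b x)\, e^{- 2 x^{2}}\, dx = \frac{b}{4} \int_{-\infty}^{\infty} \cos(b x)\, e^{- 2 x^{2}}\, dx,$$
so $I'(b) = - \frac{b}{4}\, I(b)$.

This is a separable first-order ODE; solving with the initial condition $I(0) = \int_{-\infty}^{\infty} - 4 e^{- 2 x^{2}}\,dx = - 2 \sqrt{2} \sqrt{\pi}$ gives
$$I(b) = - 2 \sqrt{2} \sqrt{\pi} e^{- \frac{b^{2}}{8}}.$$

Setting $b = 5$:
$$I = - \frac{2 \sqrt{2} \sqrt{\pi}}{e^{\frac{25}{8}}}.$$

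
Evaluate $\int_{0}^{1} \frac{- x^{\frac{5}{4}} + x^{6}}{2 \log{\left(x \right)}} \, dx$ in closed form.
$\log{\left(\frac{2 \sqrt{7}}{3} \right)}$

Replace the exponent $\frac{5}{4}$ by a parameter $a$: let $I(a) = \int_{0}^{1} \frac{x^{6} - x^{a}}{2 \log{\left(x \right)}} \, dx$.

Since $\dfrac{\partial}{\partial a}\,x^{a} = x^{a} \ln x$, the $\ln x$ in the denominator cancels and
$$\frac{dI}{da} = \int_{0}^{1} - \frac{1}{2} x^{a} \, dx = - \frac{1}{2} \left[\frac{x^{a+1}}{a+1}\right]_0^1 = - \frac{1}{2 a + 2}.$$

Integrating with respect to $a$ gives $I(a) = - \frac{\log{\left(a + 1 \right)}}{2} + \frac{\log{\left(7 \right)}}{2} + C$.

At $a = 6$ the integrand is identically $0$, so $I(6) = 0$. The closed form gives $0$, hence $C = 0$.

Setting $a = \frac{5}{4}$:
$$I = \log{\left(\frac{2 \sqrt{7}}{3} \right)}.$$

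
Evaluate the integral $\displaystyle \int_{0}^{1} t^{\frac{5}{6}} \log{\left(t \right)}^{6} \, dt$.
$\frac{201553920}{19487171}$

Consider the simpler parametrised integral
$$J(a) = \int_{0}^{1} t^{a} \, dt = \frac{1}{a + 1}.$$

Differentiating under the integral sign brings down a factor of $\ln t$:
$$\frac{dJ}{da} = \int_{0}^{1} t^{a} \log{\left(t \right)} \, dt = - \frac{1}{\left(a + 1\right)^{2}}.$$

Repeating $6$ times in total — each differentiation brings down another $\ln t$ — gives
$$\frac{d^{6}J}{da^{6}} = \int_{0}^{1} t^{a} \log{\left(t \right)}^{6} \, dt = \frac{720}{\left(a + 1\right)^{7}},$$
and the integrand here is exactly the target integrand, so $I = \frac{720}{\left(a + 1\right)^{7}}$.

Setting $a = \frac{5}{6}$:
$$I = \frac{201553920}{19487171}.$$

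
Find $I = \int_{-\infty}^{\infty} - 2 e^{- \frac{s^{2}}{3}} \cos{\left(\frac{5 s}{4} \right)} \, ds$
$- \frac{2 \sqrt{3} \sqrt{\pi}}{e^{\frac{75}{64}}}$

Treat the cosine frequency as a parameter and define $I(b) = \int_{-\infty}^{\infty} - 2 e^{- \frac{s^{2}}{3}} \cos{\left(b s \right)} \, ds$.

Differentiating under the integral sign,
$$I'(b) = \int_{-\infty}^{\infty} 2 s e^{- \frac{s^{2}}{3}} \sin{\left(b s \right)} \, ds.$$

Integrate $\int_{-\infty}^{\infty} s \sin(b s)\, e^{- \frac{s^{2}}{3}}\, ds$ by parts with $u = \sin(b s)$ and $dv = s\, e^{- \frac{s^{2}}{3}}\, ds$, giving $v = - \frac{3 e^{- \frac{s^{2}}{3}}}{2}$. The boundary term vanishes and
$$\int_{-\infty}^{\infty} s \sin(b s)\, e^{- \frac{s^{2}}{3}}\, ds = \frac{3 b}{2} \int_{-\infty}^{\infty} \cos(b s)\, e^{- \frac{s^{2}}{3}}\, ds,$$
so $I'(b) = - \frac{3 b}{2}\, I(b)$.

This is a separable first-order ODE; solving with the initial condition $I(0) = \int_{-\infty}^{\infty} - 2 e^{- \frac{s^{2}}{3}}\,ds = - 2 \sqrt{3} \sqrt{\pi}$ gives
$$I(b) = - 2 \sqrt{3} \sqrt{\pi} e^{- \frac{3 b^{2}}{4}}.$$

Setting $b = \frac{5}{4}$:
$$I = - \frac{2 \sqrt{3} \sqrt{\pi}}{e^{\frac{75}{64}}}.$$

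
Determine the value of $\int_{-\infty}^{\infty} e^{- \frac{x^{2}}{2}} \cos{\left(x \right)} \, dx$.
$\frac{\sqrt{2} \sqrt{\pi}}{e^{\frac{1}{2}}}$

Define $I(b) = \int_{-\infty}^{\infty} e^{- \frac{x^{2}}{2}} \cos{\left(b x \right)} \, dx$.

Differentiating under the integral sign,
$$I'(b) = \int_{-\infty}^{\infty} - x e^{- \frac{x^{2}}{2}} \sin{\left(b x \right)} \, dx.$$

Integrate $\int_{-\infty}^{\infty} x \sin(b x)\, e^{- \frac{x^{2}}{2}}\, dx$ by parts with $u = \sin(b x)$ and $dv = x\, e^{- \frac{x^{2}}{2}}\, dx$, giving $v = - e^{- \frac{x^{2}}{2}}$. The boundary term vanishes and
$$\int_{-\infty}^{\infty} x \sin(b x)\, e^{- \frac{x^{2}}{2}}\, dx = b \int_{-\infty}^{\infty} \cos(b x)\, e^{- \frac{x^{2}}{2}}\, dx,$$
so $I'(b) = - b\, I(b)$.

This is a separable first-order ODE; solving with the initial condition $I(0) = \int_{-\infty}^{\infty} e^{- \frac{x^{2}}{2}}\,dx = \sqrt{2} \sqrt{\pi}$ gives
$$I(b) = \sqrt{2} \sqrt{\pi} e^{- \frac{b^{2}}{2}}.$$

Setting $b = 1$:
$$I = \frac{\sqrt{2} \sqrt{\pi}}{e^{\frac{1}{2}}}.$$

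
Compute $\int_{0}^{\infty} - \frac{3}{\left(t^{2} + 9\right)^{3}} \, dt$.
$- \frac{\pi}{432}$

Recall the elementary integral
$$J(a) = \int_{0}^{\infty} - \frac{3}{a^{2} + t^{2}} \, dt = - \frac{3 \pi}{2 a}.$$

Differentiating under the integral sign with respect to $a$,
$$\frac{dJ}{da} = \int_{0}^{\infty} \frac{6 a}{\left(a^{2} + t^{2}\right)^{2}} \, dt = \frac{3 \pi}{2 a^{2}},$$
so $\int_{0}^{\infty} - \frac{3}{\left(a^{2} + t^{2}\right)^{2}} \, dt = - \frac{3 \pi}{4 a^{3}}$.

Repeating — each differentiation of $1/(t^2+a^2)^j$ produces $-2ja/(t^2+a^2)^{j+1}$ — and dividing through by $-2ja$ at each step yields, after $2$ differentiations in total,
$$\int_{0}^{\infty} - \frac{3}{\left(a^{2} + t^{2}\right)^{3}} \, dt = - \frac{9 \pi}{16 a^{5}}.$$

Setting $a = 3$:
$$I = - \frac{\pi}{432}.$$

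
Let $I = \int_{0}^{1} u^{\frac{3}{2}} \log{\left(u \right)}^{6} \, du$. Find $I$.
$\frac{18432}{15625}$

Begin with the known integral
$$J(a) = \int_{0}^{1} u^{a} \, du = \frac{1}{a + 1}.$$

Differentiating under the integral sign brings down a factor of $\ln u$:
$$\frac{dJ}{da} = \int_{0}^{1} u^{a} \log{\left(u \right)} \, du = - \frac{1}{\left(a + 1\right)^{2}}.$$

Repeating $6$ times in total — each differentiation brings down another $\ln u$ — gives
$$\frac{d^{6}J}{da^{6}} = \int_{0}^{1} u^{a} \log{\left(u \right)}^{6} \, du = \frac{720}{\left(a + 1\right)^{7}},$$
and the integrand here is exactly the target integrand, so $I = \frac{720}{\left(a + 1\right)^{7}}$.

Setting $a = \frac{3}{2}$:
$$I = \frac{18432}{15625}.$$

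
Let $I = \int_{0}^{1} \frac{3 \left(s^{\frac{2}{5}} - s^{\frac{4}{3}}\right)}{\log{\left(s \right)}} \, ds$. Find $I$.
$\log{\left(\frac{27}{125} \right)}$

Consider the one-parameter family: let $I(a) = \int_{0}^{1} \frac{3 \left(- s^{\frac{4}{3}} + s^{a}\right)}{\log{\left(s \right)}} \, ds$.

Since $\dfrac{\partial}{\partial a}\,s^{a} = s^{a} \ln s$, the $\ln s$ in the denominator cancels and
$$\frac{dI}{da} = \int_{0}^{1} 3 s^{a} \, ds = 3 \left[\frac{s^{a+1}}{a+1}\right]_0^1 = \frac{3}{a + 1}.$$

Integrating with respect to $a$ gives $I(a) = \log{\left(\frac{27 \left(a + 1\right)^{3}}{343} \right)} + C$.

At $a = \frac{4}{3}$ the integrand is identically $0$, so $I(\frac{4}{3}) = 0$. The closed form gives $0$, hence $C = 0$.

Setting $a = \frac{2}{5}$:
$$I = \log{\left(\frac{27}{125} \right)}.$$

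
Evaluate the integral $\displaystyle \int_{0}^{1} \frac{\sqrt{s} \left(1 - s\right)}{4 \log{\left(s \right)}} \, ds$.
$- \frac{\log{\left(5 \right)}}{4} + \frac{\log{\left(3 \right)}}{4}$

Introduce a parameter $a$ in the exponent: let $I(a) = \int_{0}^{1} \frac{\sqrt{s} - s^{a}}{4 \log{\left(s \right)}} \, ds$.

Since $\dfrac{\partial}{\partial a}\,s^{a} = s^{a} \ln s$, the $\ln s$ in the denominator cancels and
$$\frac{dI}{da} = \int_{0}^{1} - \frac{1}{4} s^{a} \, ds = - \frac{1}{4} \left[\frac{s^{a+1}}{a+1}\right]_0^1 = - \frac{1}{4 a + 4}.$$

Integrating with respect to $a$ gives $I(a) = - \frac{\log{\left(a + 1 \right)}}{4} - \frac{\log{\left(2 \right)}}{4} + \frac{\log{\left(3 \right)}}{4} + C$.

At $a = \frac{1}{2}$ the integrand is identically $0$, so $I(\frac{1}{2}) = 0$. The closed form gives $0$, hence $C = 0$.

Setting $a = \frac{3}{2}$:
$$I = - \frac{\log{\left(5 \right)}}{4} + \frac{\log{\left(3 \right)}}{4}.$$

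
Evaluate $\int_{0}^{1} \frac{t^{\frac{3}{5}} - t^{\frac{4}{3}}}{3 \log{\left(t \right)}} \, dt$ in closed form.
$- \frac{\log{\left(35 \right)}}{3} + \frac{\log{\left(3 \right)}}{3} + \log{\left(2 \right)}$

Introduce a parameter $a$ in the exponent: let $I(a) = \int_{0}^{1} \frac{- t^{\frac{4}{3}} + t^{a}}{3 \log{\left(t \right)}} \, dt$.

Since $\dfrac{\partial}{\partial a}\,t^{a} = t^{a} \ln t$, the $\ln t$ in the denominator cancels and
$$\frac{dI}{da} = \int_{0}^{1} \frac{1}{3} t^{a} \, dt = \frac{1}{3} \left[\frac{t^{a+1}}{a+1}\right]_0^1 = \frac{1}{3 \left(a + 1\right)}.$$

Integrating with respect to $a$ gives $I(a) = \frac{\log{\left(a + 1 \right)}}{3} - \frac{\log{\left(7 \right)}}{3} + \frac{\log{\left(3 \right)}}{3} + C$.

At $a = \frac{4}{3}$ the integrand is identically $0$, so $I(\frac{4}{3}) = 0$. The closed form gives $0$, hence $C = 0$.

Setting $a = \frac{3}{5}$:
$$I = - \frac{\log{\left(35 \right)}}{3} + \frac{\log{\left(3 \right)}}{3} + \log{\left(2 \right)}.$$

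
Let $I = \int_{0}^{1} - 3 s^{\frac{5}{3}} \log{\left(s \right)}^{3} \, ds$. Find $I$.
$\frac{729}{2048}$

Begin with the known integral
$$J(a) = \int_{0}^{1} - 3 s^{a} \, ds = - \frac{3}{a + 1}.$$

Differentiating under the integral sign brings down a factor of $\ln s$:
$$\frac{dJ}{da} = \int_{0}^{1} - 3 s^{a} \log{\left(s \right)} \, ds = \frac{3}{\left(a + 1\right)^{2}}.$$

Repeating $3$ times in total — each differentiation brings down another $\ln s$ — gives
$$\frac{d^{3}J}{da^{3}} = \int_{0}^{1} - 3 s^{a} \log{\left(s \right)}^{3} \, ds = \frac{18}{\left(a + 1\right)^{4}},$$
and the integrand here is exactly the target integrand, so $I = \frac{18}{\left(a + 1\right)^{4}}$.

Setting $a = \frac{5}{3}$:
$$I = \frac{729}{2048}.$$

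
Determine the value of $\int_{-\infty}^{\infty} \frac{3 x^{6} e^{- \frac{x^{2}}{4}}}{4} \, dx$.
$180 \sqrt{\pi}$

Consider the simpler parametrised integral
$$J(a) = \int_{-\infty}^{\infty} \frac{3 e^{- a x^{2}}}{4} \, dx = \frac{3 \sqrt{\pi}}{4 \sqrt{a}}.$$

Differentiating under the integral sign brings down a factor of $(-x^2)$:
$$\frac{dJ}{da} = \int_{-\infty}^{\infty} - \frac{3 x^{2} e^{- a x^{2}}}{4} \, dx = - \frac{3 \sqrt{\pi}}{8 a^{\frac{3}{2}}}.$$

Repeating $3$ times in total — each differentiation brings down another $(-x^2)$ — gives
$$\frac{d^{3}J}{da^{3}} = \int_{-\infty}^{\infty} - \frac{3 x^{6} e^{- a x^{2}}}{4} \, dx = - \frac{45 \sqrt{\pi}}{32 a^{\frac{7}{2}}},$$
and the integrand here is $(-1)^{3}$ times the target integrand, so $I = (-1)^{3}\,\frac{d^{3}J}{da^{3}} = \frac{45 \sqrt{\pi}}{32 a^{\frac{7}{2}}}$.

Setting $a = \frac{1}{4}$:
$$I = 180 \sqrt{\pi}.$$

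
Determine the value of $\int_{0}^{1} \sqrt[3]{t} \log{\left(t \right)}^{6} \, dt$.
$\frac{98415}{1024}$

Consider the simpler parametrised integral
$$J(a) = \int_{0}^{1} t^{a} \, dt = \frac{1}{a + 1}.$$

Differentiating under the integral sign brings down a factor of $\ln t$:
$$\frac{dJ}{da} = \int_{0}^{1} t^{a} \log{\left(t \right)} \, dt = - \frac{1}{\left(a + 1\right)^{2}}.$$

Repeating $6$ times in total — each differentiation brings down another $\ln t$ — gives
$$\frac{d^{6}J}{da^{6}} = \int_{0}^{1} t^{a} \log{\left(t \right)}^{6} \, dt = \frac{720}{\left(a + 1\right)^{7}},$$
and the integrand here is exactly the target integrand, so $I = \frac{720}{\left(a + 1\right)^{7}}$.

Setting $a = \frac{1}{3}$:
$$I = \frac{98415}{1024}.$$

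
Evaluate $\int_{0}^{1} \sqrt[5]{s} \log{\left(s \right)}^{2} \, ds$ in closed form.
$\frac{125}{108}$

Consider the simpler parametrised integral
$$J(a) = \int_{0}^{1} s^{a} \, ds = \frac{1}{a + 1}.$$

Differentiating under the integral sign brings down a factor of $\ln s$:
$$\frac{dJ}{da} = \int_{0}^{1} s^{a} \log{\left(s \right)} \, ds = - \frac{1}{\left(a + 1\right)^{2}}.$$

Repeating twice in total — each differentiation brings down another $\ln s$ — gives
$$\frac{d^{2}J}{da^{2}} = \int_{0}^{1} s^{a} \log{\left(s \right)}^{2} \, ds = \frac{2}{\left(a + 1\right)^{3}},$$
and the integrand here is exactly the target integrand, so $I = \frac{2}{\left(a + 1\right)^{3}}$.

Setting $a = \frac{1}{5}$:
$$I = \frac{125}{108}.$$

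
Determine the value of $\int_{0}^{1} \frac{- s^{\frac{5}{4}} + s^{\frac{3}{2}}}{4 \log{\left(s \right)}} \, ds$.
$- \frac{\log{\left(3 \right)}}{2} + \frac{\log{\left(10 \right)}}{4}$

Introduce a parameter $a$ in the exponent: let $I(a) = \int_{0}^{1} \frac{s^{\frac{3}{2}} - s^{a}}{4 \log{\left(s \right)}} \, ds$.

Since $\dfrac{\partial}{\partial a}\,s^{a} = s^{a} \ln s$, the $\ln s$ in the denominator cancels and
$$\frac{dI}{da} = \int_{0}^{1} - \frac{1}{4} s^{a} \, ds = - \frac{1}{4} \left[\frac{s^{a+1}}{a+1}\right]_0^1 = - \frac{1}{4 a + 4}.$$

Integrating with respect to $a$ gives $I(a) = - \frac{\log{\left(a + 1 \right)}}{4} - \frac{\log{\left(2 \right)}}{4} + \frac{\log{\left(5 \right)}}{4} + C$.

At $a = \frac{3}{2}$ the integrand is identically $0$, so $I(\frac{3}{2}) = 0$. The closed form gives $0$, hence $C = 0$.

Setting $a = \frac{5}{4}$:
$$I = - \frac{\log{\left(3 \right)}}{2} + \frac{\log{\left(10 \right)}}{4}.$$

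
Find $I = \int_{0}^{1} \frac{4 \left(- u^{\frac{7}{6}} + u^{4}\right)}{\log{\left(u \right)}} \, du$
$\log{\left(\frac{810000}{28561} \right)}$

Consider the one-parameter family: let $I(a) = \int_{0}^{1} \frac{4 \left(u^{4} - u^{a}\right)}{\log{\left(u \right)}} \, du$.

Since $\dfrac{\partial}{\partial a}\,u^{a} = u^{a} \ln u$, the $\ln u$ in the denominator cancels and
$$\frac{dI}{da} = \int_{0}^{1} -4 u^{a} \, du = -4 \left[\frac{u^{a+1}}{a+1}\right]_0^1 = - \frac{4}{a + 1}.$$

Integrating with respect to $a$ gives $I(a) = \log{\left(\frac{625}{\left(a + 1\right)^{4}} \right)} + C$.

At $a = 4$ the integrand is identically $0$, so $I(4) = 0$. The closed form gives $0$, hence $C = 0$.

Setting $a = \frac{7}{6}$:
$$I = \log{\left(\frac{810000}{28561} \right)}.$$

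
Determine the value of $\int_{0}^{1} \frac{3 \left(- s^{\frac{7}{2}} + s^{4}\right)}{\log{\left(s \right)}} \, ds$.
$\log{\left(\frac{1000}{729} \right)}$

Consider the one-parameter family: let $I(a) = \int_{0}^{1} \frac{3 \left(- s^{\frac{7}{2}} + s^{a}\right)}{\log{\left(s \right)}} \, ds$.

Since $\dfrac{\partial}{\partial a}\,s^{a} = s^{a} \ln s$, the $\ln s$ in the denominator cancels and
$$\frac{dI}{da} = \int_{0}^{1} 3 s^{a} \, ds = 3 \left[\frac{s^{a+1}}{a+1}\right]_0^1 = \frac{3}{a + 1}.$$

Integrating with respect to $a$ gives $I(a) = \log{\left(\frac{8 \left(a + 1\right)^{3}}{729} \right)} + C$.

At $a = \frac{7}{2}$ the integrand is identically $0$, so $I(\frac{7}{2}) = 0$. The closed form gives $0$, hence $C = 0$.

Setting $a = 4$:
$$I = \log{\left(\frac{1000}{729} \right)}.$$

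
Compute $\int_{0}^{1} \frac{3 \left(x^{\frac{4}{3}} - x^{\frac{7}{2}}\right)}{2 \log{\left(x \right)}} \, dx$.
$\log{\left(\frac{14 \sqrt{42}}{243} \right)}$

Consider the one-parameter family: let $I(a) = \int_{0}^{1} \frac{3 \left(- x^{\frac{7}{2}} + x^{a}\right)}{2 \log{\left(x \right)}} \, dx$.

Since $\dfrac{\partial}{\partial a}\,x^{a} = x^{a} \ln x$, the $\ln x$ in the denominator cancels and
$$\frac{dI}{da} = \int_{0}^{1} \frac{3}{2} x^{a} \, dx = \frac{3}{2} \left[\frac{x^{a+1}}{a+1}\right]_0^1 = \frac{3}{2 \left(a + 1\right)}.$$

Integrating with respect to $a$ gives $I(a) = \log{\left(\frac{2 \sqrt{2} \left(a + 1\right)^{\frac{3}{2}}}{27} \right)} + C$.

At $a = \frac{7}{2}$ the integrand is identically $0$, so $I(\frac{7}{2}) = 0$. The closed form gives $0$, hence $C = 0$.

Setting $a = \frac{4}{3}$:
$$I = \log{\left(\frac{14 \sqrt{42}}{243} \right)}.$$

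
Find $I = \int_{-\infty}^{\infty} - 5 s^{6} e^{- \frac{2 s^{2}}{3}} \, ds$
$- \frac{2025 \sqrt{6} \sqrt{\pi}}{128}$

Consider the simpler parametrised integral
$$J(a) = \int_{-\infty}^{\infty} - 5 e^{- a s^{2}} \, ds = - \frac{5 \sqrt{\pi}}{\sqrt{a}}.$$

Differentiating under the integral sign brings down a factor of $(-s^2)$:
$$\frac{dJ}{da} = \int_{-\infty}^{\infty} 5 s^{2} e^{- a s^{2}} \, ds = \frac{5 \sqrt{\pi}}{2 a^{\frac{3}{2}}}.$$

Repeating $3$ times in total — each differentiation brings down another $(-s^2)$ — gives
$$\frac{d^{3}J}{da^{3}} = \int_{-\infty}^{\infty} 5 s^{6} e^{- a s^{2}} \, ds = \frac{75 \sqrt{\pi}}{8 a^{\frac{7}{2}}},$$
and the integrand here is $(-1)^{3}$ times the target integrand, so $I = (-1)^{3}\,\frac{d^{3}J}{da^{3}} = - \frac{75 \sqrt{\pi}}{8 a^{\frac{7}{2}}}$.

Setting $a = \frac{2}{3}$:
$$I = - \frac{2025 \sqrt{6} \sqrt{\pi}}{128}.$$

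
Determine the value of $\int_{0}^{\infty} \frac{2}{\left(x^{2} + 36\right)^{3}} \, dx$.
$\frac{\pi}{20736}$

Start from the standard arctangent integral
$$J(a) = \int_{0}^{\infty} \frac{2}{a^{2} + x^{2}} \, dx = \frac{\pi}{a}.$$

Differentiating under the integral sign with respect to $a$,
$$\frac{dJ}{da} = \int_{0}^{\infty} - \frac{4 a}{\left(a^{2} + x^{2}\right)^{2}} \, dx = - \frac{\pi}{a^{2}},$$
so $\int_{0}^{\infty} \frac{2}{\left(a^{2} + x^{2}\right)^{2}} \, dx = \frac{\pi}{2 a^{3}}$.

Repeating — each differentiation of $1/(x^2+a^2)^j$ produces $-2ja/(x^2+a^2)^{j+1}$ — and dividing through by $-2ja$ at each step yields, after $2$ differentiations in total,
$$\int_{0}^{\infty} \frac{2}{\left(a^{2} + x^{2}\right)^{3}} \, dx = \frac{3 \pi}{8 a^{5}}.$$

Setting $a = 6$:
$$I = \frac{\pi}{20736}.$$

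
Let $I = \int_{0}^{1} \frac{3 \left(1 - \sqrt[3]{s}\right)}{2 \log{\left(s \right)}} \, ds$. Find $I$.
$- 3 \log{\left(2 \right)} + \frac{3 \log{\left(3 \right)}}{2}$

Replace the exponent $\frac{1}{3}$ by a parameter $a$: let $I(a) = \int_{0}^{1} \frac{3 \left(1 - s^{a}\right)}{2 \log{\left(s \right)}} \, ds$.

Since $\dfrac{\partial}{\partial a}\,s^{a} = s^{a} \ln s$, the $\ln s$ in the denominator cancels and
$$\frac{dI}{da} = \int_{0}^{1} - \frac{3}{2} s^{a} \, ds = - \frac{3}{2} \left[\frac{s^{a+1}}{a+1}\right]_0^1 = - \frac{3}{2 a + 2}.$$

Integrating with respect to $a$ gives $I(a) = - \frac{3 \log{\left(a + 1 \right)}}{2} + C$.

At $a = 0$ the integrand is identically $0$, so $I(0) = 0$. The closed form gives $0$, hence $C = 0$.

Setting $a = \frac{1}{3}$:
$$I = - 3 \log{\left(2 \right)} + \frac{3 \log{\left(3 \right)}}{2}.$$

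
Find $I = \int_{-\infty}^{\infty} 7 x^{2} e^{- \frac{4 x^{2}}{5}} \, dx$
$\frac{35 \sqrt{5} \sqrt{\pi}}{16}$

Start from the elementary integral
$$J(a) = \int_{-\infty}^{\infty} 7 e^{- a x^{2}} \, dx = \frac{7 \sqrt{\pi}}{\sqrt{a}}.$$

Differentiating under the integral sign brings down a factor of $(-x^2)$:
$$\frac{dJ}{da} = \int_{-\infty}^{\infty} - 7 x^{2} e^{- a x^{2}} \, dx = - \frac{7 \sqrt{\pi}}{2 a^{\frac{3}{2}}}.$$

The integral on the left is $-I$, so $I = \frac{7 \sqrt{\pi}}{2 a^{\frac{3}{2}}}$.

Setting $a = \frac{4}{5}$:
$$I = \frac{35 \sqrt{5} \sqrt{\pi}}{16}.$$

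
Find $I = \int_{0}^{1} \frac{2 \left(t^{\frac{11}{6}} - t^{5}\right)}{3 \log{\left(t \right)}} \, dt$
$\log{\left(\frac{102^{\frac{2}{3}}}{36} \right)}$

Introduce a parameter $a$ in the exponent: let $I(a) = \int_{0}^{1} \frac{2 \left(t^{\frac{11}{6}} - t^{a}\right)}{3 \log{\left(t \right)}} \, dt$.

Since $\dfrac{\partial}{\partial a}\,t^{a} = t^{a} \ln t$, the $\ln t$ in the denominator cancels and
$$\frac{dI}{da} = \int_{0}^{1} - \frac{2}{3} t^{a} \, dt = - \frac{2}{3} \left[\frac{t^{a+1}}{a+1}\right]_0^1 = - \frac{2}{3 a + 3}.$$

Integrating with respect to $a$ gives $I(a) = - \frac{2 \log{\left(a + 1 \right)}}{3} - \frac{2 \log{\left(6 \right)}}{3} + \frac{2 \log{\left(17 \right)}}{3} + C$.

At $a = \frac{11}{6}$ the integrand is identically $0$, so $I(\frac{11}{6}) = 0$. The closed form gives $0$, hence $C = 0$.

Setting $a = 5$:
$$I = \log{\left(\frac{102^{\frac{2}{3}}}{36} \right)}.$$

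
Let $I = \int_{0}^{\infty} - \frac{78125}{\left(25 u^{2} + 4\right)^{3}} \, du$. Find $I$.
$- \frac{46875 \pi}{512}$

Recall the elementary integral
$$J(a) = \int_{0}^{\infty} - \frac{5}{a^{2} + u^{2}} \, du = - \frac{5 \pi}{2 a}.$$

Differentiating under the integral sign with respect to $a$,
$$\frac{dJ}{da} = \int_{0}^{\infty} \frac{10 a}{\left(a^{2} + u^{2}\right)^{2}} \, du = \frac{5 \pi}{2 a^{2}},$$
so $\int_{0}^{\infty} - \frac{5}{\left(a^{2} + u^{2}\right)^{2}} \, du = - \frac{5 \pi}{4 a^{3}}$.

Repeating — each differentiation of $1/(u^2+a^2)^j$ produces $-2ja/(u^2+a^2)^{j+1}$ — and dividing through by $-2ja$ at each step yields, after $2$ differentiations in total,
$$\int_{0}^{\infty} - \frac{5}{\left(a^{2} + u^{2}\right)^{3}} \, du = - \frac{15 \pi}{16 a^{5}}.$$

Setting $a = \frac{2}{5}$:
$$I = - \frac{46875 \pi}{512}.$$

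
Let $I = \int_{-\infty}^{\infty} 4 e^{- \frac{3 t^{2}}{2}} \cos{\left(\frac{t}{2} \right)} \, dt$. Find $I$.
$\frac{4 \sqrt{6} \sqrt{\pi}}{3 e^{\frac{1}{24}}}$

Define $I(b) = \int_{-\infty}^{\infty} 4 e^{- \frac{3 t^{2}}{2}} \cos{\left(b t \right)} \, dt$.

Differentiating under the integral sign,
$$I'(b) = \int_{-\infty}^{\infty} - 4 t e^{- \frac{3 t^{2}}{2}} \sin{\left(b t \right)} \, dt.$$

Integrate $\int_{-\infty}^{\infty} t \sin(b t)\, e^{- \frac{3 t^{2}}{2}}\, dt$ by parts with $u = \sin(b t)$ and $dv = t\, e^{- \frac{3 t^{2}}{2}}\, dt$, giving $v = - \frac{e^{- \frac{3 t^{2}}{2}}}{3}$. The boundary term vanishes and
$$\int_{-\infty}^{\infty} t \sin(b t)\, e^{- \frac{3 t^{2}}{2}}\, dt = \frac{b}{3} \int_{-\infty}^{\infty} \cos(b t)\, e^{- \frac{3 t^{2}}{2}}\, dt,$$
so $I'(b) = - \frac{b}{3}\, I(b)$.

This is a separable first-order ODE; solving with the initial condition $I(0) = \int_{-\infty}^{\infty} 4 e^{- \frac{3 t^{2}}{2}}\,dt = \frac{4 \sqrt{6} \sqrt{\pi}}{3}$ gives
$$I(b) = \frac{4 \sqrt{6} \sqrt{\pi} e^{- \frac{b^{2}}{6}}}{3}.$$

Setting $b = \frac{1}{2}$:
$$I = \frac{4 \sqrt{6} \sqrt{\pi}}{3 e^{\frac{1}{24}}}.$$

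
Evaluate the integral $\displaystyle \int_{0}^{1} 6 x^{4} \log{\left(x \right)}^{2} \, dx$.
$\frac{12}{125}$

Start from the elementary integral
$$J(a) = \int_{0}^{1} 6 x^{a} \, dx = \frac{6}{a + 1}.$$

Differentiating under the integral sign brings down a factor of $\ln x$:
$$\frac{dJ}{da} = \int_{0}^{1} 6 x^{a} \log{\left(x \right)} \, dx = - \frac{6}{\left(a + 1\right)^{2}}.$$

Repeating twice in total — each differentiation brings down another $\ln x$ — gives
$$\frac{d^{2}J}{da^{2}} = \int_{0}^{1} 6 x^{a} \log{\left(x \right)}^{2} \, dx = \frac{12}{\left(a + 1\right)^{3}},$$
and the integrand here is exactly the target integrand, so $I = \frac{12}{\left(a + 1\right)^{3}}$.

Setting $a = 4$:
$$I = \frac{12}{125}.$$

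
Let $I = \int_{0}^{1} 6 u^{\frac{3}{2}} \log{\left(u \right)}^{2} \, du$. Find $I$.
$\frac{96}{125}$

Begin with the known integral
$$J(a) = \int_{0}^{1} 6 u^{a} \, du = \frac{6}{a + 1}.$$

Differentiating under the integral sign brings down a factor of $\ln u$:
$$\frac{dJ}{da} = \int_{0}^{1} 6 u^{a} \log{\left(u \right)} \, du = - \frac{6}{\left(a + 1\right)^{2}}.$$

Repeating twice in total — each differentiation brings down another $\ln u$ — gives
$$\frac{d^{2}J}{da^{2}} = \int_{0}^{1} 6 u^{a} \log{\left(u \right)}^{2} \, du = \frac{12}{\left(a + 1\right)^{3}},$$
and the integrand here is exactly the target integrand, so $I = \frac{12}{\left(a + 1\right)^{3}}$.

Setting $a = \frac{3}{2}$:
$$I = \frac{96}{125}.$$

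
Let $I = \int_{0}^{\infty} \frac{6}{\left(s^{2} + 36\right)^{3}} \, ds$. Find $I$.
$\frac{\pi}{6912}$

Recall the elementary integral
$$J(a) = \int_{0}^{\infty} \frac{6}{a^{2} + s^{2}} \, ds = \frac{3 \pi}{a}.$$

Differentiating under the integral sign with respect to $a$,
$$\frac{dJ}{da} = \int_{0}^{\infty} - \frac{12 a}{\left(a^{2} + s^{2}\right)^{2}} \, ds = - \frac{3 \pi}{a^{2}},$$
so $\int_{0}^{\infty} \frac{6}{\left(a^{2} + s^{2}\right)^{2}} \, ds = \frac{3 \pi}{2 a^{3}}$.

Repeating — each differentiation of $1/(s^2+a^2)^j$ produces $-2ja/(s^2+a^2)^{j+1}$ — and dividing through by $-2ja$ at each step yields, after $2$ differentiations in total,
$$\int_{0}^{\infty} \frac{6}{\left(a^{2} + s^{2}\right)^{3}} \, ds = \frac{9 \pi}{8 a^{5}}.$$

Setting $a = 6$:
$$I = \frac{\pi}{6912}.$$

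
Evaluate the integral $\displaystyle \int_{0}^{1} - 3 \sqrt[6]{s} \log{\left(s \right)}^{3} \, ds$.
$\frac{23328}{2401}$

Start from the elementary integral
$$J(a) = \int_{0}^{1} - 3 s^{a} \, ds = - \frac{3}{a + 1}.$$

Differentiating under the integral sign brings down a factor of $\ln s$:
$$\frac{dJ}{da} = \int_{0}^{1} - 3 s^{a} \log{\left(s \right)} \, ds = \frac{3}{\left(a + 1\right)^{2}}.$$

Repeating $3$ times in total — each differentiation brings down another $\ln s$ — gives
$$\frac{d^{3}J}{da^{3}} = \int_{0}^{1} - 3 s^{a} \log{\left(s \right)}^{3} \, ds = \frac{18}{\left(a + 1\right)^{4}},$$
and the integrand here is exactly the target integrand, so $I = \frac{18}{\left(a + 1\right)^{4}}$.

Setting $a = \frac{1}{6}$:
$$I = \frac{23328}{2401}.$$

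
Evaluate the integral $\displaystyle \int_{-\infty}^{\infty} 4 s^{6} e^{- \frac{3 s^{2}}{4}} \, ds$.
$\frac{320 \sqrt{3} \sqrt{\pi}}{27}$

Consider the simpler parametrised integral
$$J(a) = \int_{-\infty}^{\infty} 4 e^{- a s^{2}} \, ds = \frac{4 \sqrt{\pi}}{\sqrt{a}}.$$

Differentiating under the integral sign brings down a factor of $(-s^2)$:
$$\frac{dJ}{da} = \int_{-\infty}^{\infty} - 4 s^{2} e^{- a s^{2}} \, ds = - \frac{2 \sqrt{\pi}}{a^{\frac{3}{2}}}.$$

Repeating $3$ times in total — each differentiation brings down another $(-s^2)$ — gives
$$\frac{d^{3}J}{da^{3}} = \int_{-\infty}^{\infty} - 4 s^{6} e^{- a s^{2}} \, ds = - \frac{15 \sqrt{\pi}}{2 a^{\frac{7}{2}}},$$
and the integrand here is $(-1)^{3}$ times the target integrand, so $I = (-1)^{3}\,\frac{d^{3}J}{da^{3}} = \frac{15 \sqrt{\pi}}{2 a^{\frac{7}{2}}}$.

Setting $a = \frac{3}{4}$:
$$I = \frac{320 \sqrt{3} \sqrt{\pi}}{27}.$$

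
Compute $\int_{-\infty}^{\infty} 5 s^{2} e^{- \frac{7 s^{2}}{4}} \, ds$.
$\frac{20 \sqrt{7} \sqrt{\pi}}{49}$

Start from the elementary integral
$$J(a) = \int_{-\infty}^{\infty} 5 e^{- a s^{2}} \, ds = \frac{5 \sqrt{\pi}}{\sqrt{a}}.$$

Differentiating under the integral sign brings down a factor of $(-s^2)$:
$$\frac{dJ}{da} = \int_{-\infty}^{\infty} - 5 s^{2} e^{- a s^{2}} \, ds = - \frac{5 \sqrt{\pi}}{2 a^{\frac{3}{2}}}.$$

The integral on the left is $-I$, so $I = \frac{5 \sqrt{\pi}}{2 a^{\frac{3}{2}}}$.

Setting $a = \frac{7}{4}$:
$$I = \frac{20 \sqrt{7} \sqrt{\pi}}{49}.$$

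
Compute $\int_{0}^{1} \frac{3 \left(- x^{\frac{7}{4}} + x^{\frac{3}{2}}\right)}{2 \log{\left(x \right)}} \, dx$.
$- \log{\left(\frac{11 \sqrt{110}}{100} \right)}$

Introduce a parameter $a$ in the exponent: let $I(a) = \int_{0}^{1} \frac{3 \left(x^{\frac{3}{2}} - x^{a}\right)}{2 \log{\left(x \right)}} \, dx$.

Since $\dfrac{\partial}{\partial a}\,x^{a} = x^{a} \ln x$, the $\ln x$ in the denominator cancels and
$$\frac{dI}{da} = \int_{0}^{1} - \frac{3}{2} x^{a} \, dx = - \frac{3}{2} \left[\frac{x^{a+1}}{a+1}\right]_0^1 = - \frac{3}{2 a + 2}.$$

Integrating with respect to $a$ gives $I(a) = - \log{\left(\frac{2 \sqrt{10} \left(a + 1\right)^{\frac{3}{2}}}{25} \right)} + C$.

At $a = \frac{3}{2}$ the integrand is identically $0$, so $I(\frac{3}{2}) = 0$. The closed form gives $0$, hence $C = 0$.

Setting $a = \frac{7}{4}$:
$$I = - \log{\left(\frac{11 \sqrt{110}}{100} \right)}.$$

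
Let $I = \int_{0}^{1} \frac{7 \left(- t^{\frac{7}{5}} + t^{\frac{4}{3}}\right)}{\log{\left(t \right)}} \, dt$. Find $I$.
$\log{\left(\frac{64339296875}{78364164096} \right)}$

Introduce a parameter $a$ in the exponent: let $I(a) = \int_{0}^{1} \frac{7 \left(- t^{\frac{7}{5}} + t^{a}\right)}{\log{\left(t \right)}} \, dt$.

Since $\dfrac{\partial}{\partial a}\,t^{a} = t^{a} \ln t$, the $\ln t$ in the denominator cancels and
$$\frac{dI}{da} = \int_{0}^{1} 7 t^{a} \, dt = 7 \left[\frac{t^{a+1}}{a+1}\right]_0^1 = \frac{7}{a + 1}.$$

Integrating with respect to $a$ gives $I(a) = \log{\left(\frac{78125 \left(a + 1\right)^{7}}{35831808} \right)} + C$.

At $a = \frac{7}{5}$ the integrand is identically $0$, so $I(\frac{7}{5}) = 0$. The closed form gives $0$, hence $C = 0$.

Setting $a = \frac{4}{3}$:
$$I = \log{\left(\frac{64339296875}{78364164096} \right)}.$$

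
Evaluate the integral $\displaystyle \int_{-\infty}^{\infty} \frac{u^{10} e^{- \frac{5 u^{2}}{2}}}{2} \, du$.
$\frac{189 \sqrt{10} \sqrt{\pi}}{6250}$

Begin with the known integral
$$J(a) = \int_{-\infty}^{\infty} \frac{e^{- a u^{2}}}{2} \, du = \frac{\sqrt{\pi}}{2 \sqrt{a}}.$$

Differentiating under the integral sign brings down a factor of $(-u^2)$:
$$\frac{dJ}{da} = \int_{-\infty}^{\infty} - \frac{u^{2} e^{- a u^{2}}}{2} \, du = - \frac{\sqrt{\pi}}{4 a^{\frac{3}{2}}}.$$

Repeating $5$ times in total — each differentiation brings down another $(-u^2)$ — gives
$$\frac{d^{5}J}{da^{5}} = \int_{-\infty}^{\infty} - \frac{u^{10} e^{- a u^{2}}}{2} \, du = - \frac{945 \sqrt{\pi}}{64 a^{\frac{11}{2}}},$$
and the integrand here is $(-1)^{5}$ times the target integrand, so $I = (-1)^{5}\,\frac{d^{5}J}{da^{5}} = \frac{945 \sqrt{\pi}}{64 a^{\frac{11}{2}}}$.

Setting $a = \frac{5}{2}$:
$$I = \frac{189 \sqrt{10} \sqrt{\pi}}{6250}.$$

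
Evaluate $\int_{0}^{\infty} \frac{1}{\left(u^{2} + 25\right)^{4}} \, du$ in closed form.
$\frac{\pi}{500000}$

Start from the standard arctangent integral
$$J(a) = \int_{0}^{\infty} \frac{1}{a^{2} + u^{2}} \, du = \frac{\pi}{2 a}.$$

Differentiating under the integral sign with respect to $a$,
$$\frac{dJ}{da} = \int_{0}^{\infty} - \frac{2 a}{\left(a^{2} + u^{2}\right)^{2}} \, du = - \frac{\pi}{2 a^{2}},$$
so $\int_{0}^{\infty} \frac{1}{\left(a^{2} + u^{2}\right)^{2}} \, du = \frac{\pi}{4 a^{3}}$.

Repeating — each differentiation of $1/(u^2+a^2)^j$ produces $-2ja/(u^2+a^2)^{j+1}$ — and dividing through by $-2ja$ at each step yields, after $3$ differentiations in total,
$$\int_{0}^{\infty} \frac{1}{\left(a^{2} + u^{2}\right)^{4}} \, du = \frac{5 \pi}{32 a^{7}}.$$

Setting $a = 5$:
$$I = \frac{\pi}{500000}.$$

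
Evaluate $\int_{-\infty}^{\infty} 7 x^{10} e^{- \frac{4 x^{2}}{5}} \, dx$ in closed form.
$\frac{20671875 \sqrt{5} \sqrt{\pi}}{65536}$

Consider the simpler parametrised integral
$$J(a) = \int_{-\infty}^{\infty} 7 e^{- a x^{2}} \, dx = \frac{7 \sqrt{\pi}}{\sqrt{a}}.$$

Differentiating under the integral sign brings down a factor of $(-x^2)$:
$$\frac{dJ}{da} = \int_{-\infty}^{\infty} - 7 x^{2} e^{- a x^{2}} \, dx = - \frac{7 \sqrt{\pi}}{2 a^{\frac{3}{2}}}.$$

Repeating $5$ times in total — each differentiation brings down another $(-x^2)$ — gives
$$\frac{d^{5}J}{da^{5}} = \int_{-\infty}^{\infty} - 7 x^{10} e^{- a x^{2}} \, dx = - \frac{6615 \sqrt{\pi}}{32 a^{\frac{11}{2}}},$$
and the integrand here is $(-1)^{5}$ times the target integrand, so $I = (-1)^{5}\,\frac{d^{5}J}{da^{5}} = \frac{6615 \sqrt{\pi}}{32 a^{\frac{11}{2}}}$.

Setting $a = \frac{4}{5}$:
$$I = \frac{20671875 \sqrt{5} \sqrt{\pi}}{65536}.$$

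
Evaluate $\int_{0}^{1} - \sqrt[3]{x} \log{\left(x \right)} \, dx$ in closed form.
$\frac{9}{16}$

Consider the simpler parametrised integral
$$J(a) = \int_{0}^{1} - x^{a} \, dx = - \frac{1}{a + 1}.$$

Differentiating under the integral sign brings down a factor of $\ln x$:
$$\frac{dJ}{da} = \int_{0}^{1} - x^{a} \log{\left(x \right)} \, dx = \frac{1}{\left(a + 1\right)^{2}}.$$

The integral on the left is $I$, so $I = \frac{1}{\left(a + 1\right)^{2}}$.

Setting $a = \frac{1}{3}$:
$$I = \frac{9}{16}.$$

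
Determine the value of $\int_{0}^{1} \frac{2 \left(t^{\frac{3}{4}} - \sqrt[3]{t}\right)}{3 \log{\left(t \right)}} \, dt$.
$\log{\left(\frac{\sqrt[3]{882}}{8} \right)}$

Consider the one-parameter family: let $I(a) = \int_{0}^{1} \frac{2 \left(- \sqrt[3]{t} + t^{a}\right)}{3 \log{\left(t \right)}} \, dt$.

Since $\dfrac{\partial}{\partial a}\,t^{a} = t^{a} \ln t$, the $\ln t$ in the denominator cancels and
$$\frac{dI}{da} = \int_{0}^{1} \frac{2}{3} t^{a} \, dt = \frac{2}{3} \left[\frac{t^{a+1}}{a+1}\right]_0^1 = \frac{2}{3 \left(a + 1\right)}.$$

Integrating with respect to $a$ gives $I(a) = \log{\left(\frac{6^{\frac{2}{3}} \left(a + 1\right)^{\frac{2}{3}}}{4} \right)} + C$.

At $a = \frac{1}{3}$ the integrand is identically $0$, so $I(\frac{1}{3}) = 0$. The closed form gives $0$, hence $C = 0$.

Setting $a = \frac{3}{4}$:
$$I = \log{\left(\frac{\sqrt[3]{882}}{8} \right)}.$$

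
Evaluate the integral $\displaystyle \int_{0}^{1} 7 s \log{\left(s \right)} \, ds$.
$- \frac{7}{4}$

Consider the simpler parametrised integral
$$J(a) = \int_{0}^{1} 7 s^{a} \, ds = \frac{7}{a + 1}.$$

Differentiating under the integral sign brings down a factor of $\ln s$:
$$\frac{dJ}{da} = \int_{0}^{1} 7 s^{a} \log{\left(s \right)} \, ds = - \frac{7}{\left(a + 1\right)^{2}}.$$

The integral on the left is $I$, so $I = - \frac{7}{\left(a + 1\right)^{2}}$.

Setting $a = 1$:
$$I = - \frac{7}{4}.$$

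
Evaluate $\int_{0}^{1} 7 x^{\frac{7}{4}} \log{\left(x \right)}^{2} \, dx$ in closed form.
$\frac{896}{1331}$

Consider the simpler parametrised integral
$$J(a) = \int_{0}^{1} 7 x^{a} \, dx = \frac{7}{a + 1}.$$

Differentiating under the integral sign brings down a factor of $\ln x$:
$$\frac{dJ}{da} = \int_{0}^{1} 7 x^{a} \log{\left(x \right)} \, dx = - \frac{7}{\left(a + 1\right)^{2}}.$$

Repeating twice in total — each differentiation brings down another $\ln x$ — gives
$$\frac{d^{2}J}{da^{2}} = \int_{0}^{1} 7 x^{a} \log{\left(x \right)}^{2} \, dx = \frac{14}{\left(a + 1\right)^{3}},$$
and the integrand here is exactly the target integrand, so $I = \frac{14}{\left(a + 1\right)^{3}}$.

Setting $a = \frac{7}{4}$:
$$I = \frac{896}{1331}.$$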